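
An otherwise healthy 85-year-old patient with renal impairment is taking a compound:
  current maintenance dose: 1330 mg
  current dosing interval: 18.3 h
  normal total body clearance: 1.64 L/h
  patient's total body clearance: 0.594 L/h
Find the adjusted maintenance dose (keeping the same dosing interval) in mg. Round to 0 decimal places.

482 mg

To keep the same average steady-state level, dosing rate must scale with clearance.
CL ratio = 0.594 / 1.64 = 0.3622
New dose (same interval) = 1330 × 0.3622 = 481.7 mg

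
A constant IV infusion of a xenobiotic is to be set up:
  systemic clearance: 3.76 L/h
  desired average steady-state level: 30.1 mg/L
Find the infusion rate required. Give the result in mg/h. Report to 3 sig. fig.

At steady state, infusion rate R₀ = Css × CL = 30.1 × 3.760 = 113.2 mg/h

113 mg/h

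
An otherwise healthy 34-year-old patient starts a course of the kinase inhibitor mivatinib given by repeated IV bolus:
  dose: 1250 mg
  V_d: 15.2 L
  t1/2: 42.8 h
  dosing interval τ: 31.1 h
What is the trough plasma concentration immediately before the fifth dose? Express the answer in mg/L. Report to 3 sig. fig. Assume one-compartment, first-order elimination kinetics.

C₀ per dose = Dose / Vd = 1250 / 15.2 = 82.24 mg/L
k = ln2 / t½ = 0.693147 / 42.8 = 0.01620 h⁻¹
Fraction remaining after one interval: r = e^(−kτ) = e^(−0.01620 × 31.1) = 0.6042
Before dose 5, 4 doses have been given (aged 1τ, 2τ, 3τ, 4τ).
C_trough = C₀ × (r + r² + … + r^4) = C₀ × r(1−r^4)/(1−r)
        = 82.24 × 0.6042 × (1 − 0.1333) / (1 − 0.6042) = 108.8 mg/L

109 mg/L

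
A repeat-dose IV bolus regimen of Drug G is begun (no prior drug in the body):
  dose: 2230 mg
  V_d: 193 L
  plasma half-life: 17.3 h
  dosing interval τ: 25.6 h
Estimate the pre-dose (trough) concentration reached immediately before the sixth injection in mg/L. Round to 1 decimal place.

C₀ per dose = Dose / Vd = 2230 / 193 = 11.55 mg/L
k = ln2 / t½ = 0.693147 / 17.3 = 0.04007 h⁻¹
Fraction remaining after one interval: r = e^(−kτ) = e^(−0.04007 × 25.6) = 0.3585
Before dose 6, 5 doses have been given (aged 1τ, 2τ, 3τ, 4τ, 5τ).
C_trough = C₀ × (r + r² + … + r^5) = C₀ × r(1−r^5)/(1−r)
        = 11.55 × 0.3585 × (1 − 0.005922) / (1 − 0.3585) = 6.416 mg/L

6.4 mg/L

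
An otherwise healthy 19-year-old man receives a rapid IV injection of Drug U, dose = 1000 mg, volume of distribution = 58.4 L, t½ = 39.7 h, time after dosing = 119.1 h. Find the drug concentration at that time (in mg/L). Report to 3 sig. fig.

2.14 mg/L

C₀ = Dose / Vd = 1000 / 58.4 = 17.12 mg/L
k = ln2 / t½ = 0.693147 / 39.7 = 0.01746 h⁻¹
t / t½ = 119.1 / 39.7 = 3 half-lives
C = C₀ × (1/2)^3 = 17.12 × 0.1250 = 2.140 mg/L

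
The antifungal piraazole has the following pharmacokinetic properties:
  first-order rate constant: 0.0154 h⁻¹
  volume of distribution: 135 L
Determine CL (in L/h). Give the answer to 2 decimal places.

2.08 L/h

CL = k × Vd = 0.0154 × 135 = 2.079 L/h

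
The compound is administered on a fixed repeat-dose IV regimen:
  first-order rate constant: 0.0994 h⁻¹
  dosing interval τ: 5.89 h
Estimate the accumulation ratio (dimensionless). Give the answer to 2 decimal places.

e^(−kτ) = e^(−0.09940 × 5.89) = 0.5568
Accumulation ratio R = 1 / (1 − e^(−kτ)) = 1 / (1 − 0.5568) = 2.256

2.26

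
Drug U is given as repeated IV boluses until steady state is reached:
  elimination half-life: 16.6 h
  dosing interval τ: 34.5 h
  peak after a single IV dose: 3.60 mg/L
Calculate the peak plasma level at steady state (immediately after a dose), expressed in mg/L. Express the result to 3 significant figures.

k = ln2 / t½ = 0.693147 / 16.6 = 0.04176 h⁻¹
e^(−kτ) = e^(−0.04176 × 34.5) = 0.2368
Accumulation ratio R = 1 / (1 − e^(−kτ)) = 1 / (1 − 0.2368) = 1.310
Steady-state peak = C₀ × R = 3.60 × 1.310 = 4.716 mg/L

4.72 mg/L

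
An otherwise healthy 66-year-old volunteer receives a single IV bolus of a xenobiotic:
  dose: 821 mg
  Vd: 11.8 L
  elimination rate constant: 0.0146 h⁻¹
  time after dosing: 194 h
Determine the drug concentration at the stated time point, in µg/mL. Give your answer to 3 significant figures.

4.10 µg/mL

C₀ = Dose / Vd = 821.0 / 11.8 = 69.58 mg/L
C = C₀ · e^(−k·t) = 69.58 × e^(−0.01460 × 194)
  = 69.58 × 0.05887 = 4.096 mg/L
(4.096 mg/L = 4.096 µg/mL)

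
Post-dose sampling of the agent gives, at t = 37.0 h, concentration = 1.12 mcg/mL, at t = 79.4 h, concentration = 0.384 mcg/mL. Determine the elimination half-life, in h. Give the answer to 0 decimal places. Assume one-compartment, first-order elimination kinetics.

k = ln(C₁/C₂) / (t₂ − t₁) = ln(1.12/0.384) / (79.4 − 37.0)
  = 1.070 / 42.40 = 0.02524 h⁻¹
t½ = ln2 / k = 0.693147 / 0.02524 = 27.46 h

27 h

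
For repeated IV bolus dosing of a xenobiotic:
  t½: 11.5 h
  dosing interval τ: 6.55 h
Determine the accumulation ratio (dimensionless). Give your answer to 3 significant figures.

k = ln2 / t½ = 0.693147 / 11.5 = 0.06027 h⁻¹
e^(−kτ) = e^(−0.06027 × 6.55) = 0.6738
Accumulation ratio R = 1 / (1 − e^(−kτ)) = 1 / (1 − 0.6738) = 3.066

3.07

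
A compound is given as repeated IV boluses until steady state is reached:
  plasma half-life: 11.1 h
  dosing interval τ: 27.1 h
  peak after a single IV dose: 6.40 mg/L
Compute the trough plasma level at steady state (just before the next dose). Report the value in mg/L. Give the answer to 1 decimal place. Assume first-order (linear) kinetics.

1.4 mg/L

k = ln2 / t½ = 0.693147 / 11.1 = 0.06245 h⁻¹
e^(−kτ) = e^(−0.06245 × 27.1) = 0.1841
Accumulation ratio R = 1 / (1 − e^(−kτ)) = 1 / (1 − 0.1841) = 1.226
Steady-state trough = C₀ × R × e^(−kτ) = 6.40 × 1.226 × 0.1841 = 1.445 mg/L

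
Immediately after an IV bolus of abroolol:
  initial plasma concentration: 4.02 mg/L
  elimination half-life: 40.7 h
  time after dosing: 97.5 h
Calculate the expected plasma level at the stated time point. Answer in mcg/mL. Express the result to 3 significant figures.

k = ln2 / t½ = 0.693147 / 40.7 = 0.01703 h⁻¹
C = C₀ · e^(−k·t) = 4.020 × e^(−0.01703 × 97.5)
  = 4.020 × 0.1901 = 0.7642 mg/L
(0.7642 mg/L = 0.7642 mcg/mL)

0.764 mcg/mL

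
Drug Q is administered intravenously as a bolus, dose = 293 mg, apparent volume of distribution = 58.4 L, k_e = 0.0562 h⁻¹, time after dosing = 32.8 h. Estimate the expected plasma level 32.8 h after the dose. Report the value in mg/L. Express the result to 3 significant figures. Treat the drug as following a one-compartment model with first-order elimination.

0.794 mg/L

C₀ = Dose / Vd = 293.0 / 58.4 = 5.017 mg/L
C = C₀ · e^(−k·t) = 5.017 × e^(−0.05620 × 32.8)
  = 5.017 × 0.1583 = 0.7942 mg/L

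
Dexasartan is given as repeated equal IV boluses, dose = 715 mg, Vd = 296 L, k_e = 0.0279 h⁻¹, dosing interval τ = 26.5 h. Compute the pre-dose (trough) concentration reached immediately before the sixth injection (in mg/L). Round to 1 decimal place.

2.2 mg/L

C₀ per dose = Dose / Vd = 715 / 296 = 2.416 mg/L
Fraction remaining after one interval: r = e^(−kτ) = e^(−0.02790 × 26.5) = 0.4774
Before dose 6, 5 doses have been given (aged 1τ, 2τ, 3τ, 4τ, 5τ).
C_trough = C₀ × (r + r² + … + r^5) = C₀ × r(1−r^5)/(1−r)
        = 2.416 × 0.4774 × (1 − 0.02480) / (1 − 0.4774) = 2.152 mg/L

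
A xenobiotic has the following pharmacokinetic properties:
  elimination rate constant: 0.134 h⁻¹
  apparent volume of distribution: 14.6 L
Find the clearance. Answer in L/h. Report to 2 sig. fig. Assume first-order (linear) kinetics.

CL = k × Vd = 0.134 × 14.6 = 1.956 L/h

2.0 L/h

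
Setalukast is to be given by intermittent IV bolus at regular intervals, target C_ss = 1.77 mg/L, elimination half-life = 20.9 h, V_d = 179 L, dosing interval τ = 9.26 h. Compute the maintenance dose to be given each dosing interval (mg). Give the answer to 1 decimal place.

97.3 mg

k = ln2 / t½ = 0.693147 / 20.9 = 0.03316 h⁻¹
CL = k × Vd = 0.03316 × 179 = 5.936 L/h
At steady state, Dose/τ = Css × CL.
Dose = Css × CL × τ = 1.77 × 5.936 × 9.26 = 97.29 mg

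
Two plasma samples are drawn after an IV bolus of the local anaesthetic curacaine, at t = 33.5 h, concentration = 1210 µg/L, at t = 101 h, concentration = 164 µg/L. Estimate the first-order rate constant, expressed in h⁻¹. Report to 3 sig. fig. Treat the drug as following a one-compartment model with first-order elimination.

0.0296 h⁻¹

k = ln(C₁/C₂) / (t₂ − t₁) = ln(1210/164) / (101 − 33.5)
  = 1.999 / 67.50 = 0.02961 h⁻¹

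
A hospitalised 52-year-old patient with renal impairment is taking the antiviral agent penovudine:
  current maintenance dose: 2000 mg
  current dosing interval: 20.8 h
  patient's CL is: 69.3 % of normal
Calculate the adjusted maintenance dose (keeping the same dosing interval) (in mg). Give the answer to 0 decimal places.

1386 mg

To keep the same average steady-state level, dosing rate must scale with clearance.
CL ratio = 69.3 / 100 = 0.6930
New dose (same interval) = 2000 × 0.6930 = 1386 mg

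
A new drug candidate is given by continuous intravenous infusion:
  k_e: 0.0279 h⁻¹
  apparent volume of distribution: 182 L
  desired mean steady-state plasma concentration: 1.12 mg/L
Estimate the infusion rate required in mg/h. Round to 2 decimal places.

5.69 mg/h

CL = k × Vd = 0.02790 × 182 = 5.078 L/h
At steady state, infusion rate R₀ = Css × CL = 1.12 × 5.078 = 5.687 mg/h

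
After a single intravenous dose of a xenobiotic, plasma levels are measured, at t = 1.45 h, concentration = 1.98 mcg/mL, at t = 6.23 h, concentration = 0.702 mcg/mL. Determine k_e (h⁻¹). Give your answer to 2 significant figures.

k = ln(C₁/C₂) / (t₂ − t₁) = ln(1.98/0.702) / (6.23 − 1.45)
  = 1.037 / 4.780 = 0.2169 h⁻¹

0.22 h⁻¹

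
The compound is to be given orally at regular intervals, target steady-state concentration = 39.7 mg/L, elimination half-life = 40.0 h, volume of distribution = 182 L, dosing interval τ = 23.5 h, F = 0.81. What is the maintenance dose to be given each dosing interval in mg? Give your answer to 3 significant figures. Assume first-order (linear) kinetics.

k = ln2 / t½ = 0.693147 / 40.0 = 0.01733 h⁻¹
CL = k × Vd = 0.01733 × 182 = 3.154 L/h
At steady state, F × (Dose/τ) = Css × CL.
Dose = Css × CL × τ / F = 39.7 × 3.154 × 23.5 / 0.81 = 3633 mg

3630 mg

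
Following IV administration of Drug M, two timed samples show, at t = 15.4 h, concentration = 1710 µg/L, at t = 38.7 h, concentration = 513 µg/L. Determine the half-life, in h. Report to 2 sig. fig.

13 h

k = ln(C₁/C₂) / (t₂ − t₁) = ln(1710/513) / (38.7 − 15.4)
  = 1.204 / 23.30 = 0.05167 h⁻¹
t½ = ln2 / k = 0.693147 / 0.05167 = 13.41 h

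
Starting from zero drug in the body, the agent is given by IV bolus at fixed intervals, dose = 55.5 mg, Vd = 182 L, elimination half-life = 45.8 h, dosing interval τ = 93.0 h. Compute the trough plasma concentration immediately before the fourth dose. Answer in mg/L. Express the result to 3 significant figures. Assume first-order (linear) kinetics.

0.0974 mg/L

C₀ per dose = Dose / Vd = 55.5 / 182 = 0.3049 mg/L
k = ln2 / t½ = 0.693147 / 45.8 = 0.01513 h⁻¹
Fraction remaining after one interval: r = e^(−kτ) = e^(−0.01513 × 93.0) = 0.2449
Before dose 4, 3 doses have been given (aged 1τ, 2τ, 3τ).
C_trough = C₀ × (r + r² + … + r^3) = C₀ × r(1−r^3)/(1−r)
        = 0.3049 × 0.2449 × (1 − 0.01469) / (1 − 0.2449) = 0.09743 mg/L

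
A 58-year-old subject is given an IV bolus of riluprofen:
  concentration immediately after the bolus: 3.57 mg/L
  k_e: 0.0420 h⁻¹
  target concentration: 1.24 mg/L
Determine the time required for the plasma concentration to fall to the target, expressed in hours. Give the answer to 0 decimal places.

25 h

t = ln(C₀ / C) / k = ln(3.570 / 1.24) / 0.04200
  = ln(2.879) / 0.04200 = 1.057 / 0.04200 = 25.17 h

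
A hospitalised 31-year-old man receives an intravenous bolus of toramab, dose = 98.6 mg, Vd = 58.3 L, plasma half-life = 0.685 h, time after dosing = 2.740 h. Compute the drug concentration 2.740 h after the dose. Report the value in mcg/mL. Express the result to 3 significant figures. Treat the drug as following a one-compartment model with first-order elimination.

0.106 mcg/mL

C₀ = Dose / Vd = 98.60 / 58.3 = 1.691 mg/L
k = ln2 / t½ = 0.693147 / 0.685 = 1.012 h⁻¹
t / t½ = 2.740 / 0.685 = 4 half-lives
C = C₀ × (1/2)^4 = 1.691 × 0.06250 = 0.1057 mg/L
(0.1057 mg/L = 0.1057 mcg/mL)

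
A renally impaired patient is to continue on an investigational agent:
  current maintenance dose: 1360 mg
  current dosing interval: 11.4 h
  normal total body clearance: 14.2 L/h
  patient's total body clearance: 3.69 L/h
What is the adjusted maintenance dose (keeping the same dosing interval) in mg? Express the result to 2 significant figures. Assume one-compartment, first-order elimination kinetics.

350 mg

To keep the same average steady-state level, dosing rate must scale with clearance.
CL ratio = 3.69 / 14.2 = 0.2599
New dose (same interval) = 1360 × 0.2599 = 353.5 mg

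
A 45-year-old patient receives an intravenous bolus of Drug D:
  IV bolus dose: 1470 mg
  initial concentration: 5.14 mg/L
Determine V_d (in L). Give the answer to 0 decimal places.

286 L

Vd = Dose / C₀ = 1470 / 5.14 = 286.0 L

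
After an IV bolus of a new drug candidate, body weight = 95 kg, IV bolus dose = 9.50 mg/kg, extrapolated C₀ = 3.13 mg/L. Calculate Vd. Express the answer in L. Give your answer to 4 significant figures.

Dose = 9.50 × 95 = 902.5 mg
Vd = Dose / C₀ = 902.5 / 3.13 = 288.3 L

288.3 L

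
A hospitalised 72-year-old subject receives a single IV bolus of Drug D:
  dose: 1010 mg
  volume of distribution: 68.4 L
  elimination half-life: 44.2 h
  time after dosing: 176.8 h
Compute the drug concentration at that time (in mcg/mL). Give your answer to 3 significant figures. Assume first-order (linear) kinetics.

C₀ = Dose / Vd = 1010 / 68.4 = 14.77 mg/L
k = ln2 / t½ = 0.693147 / 44.2 = 0.01568 h⁻¹
t / t½ = 176.8 / 44.2 = 4 half-lives
C = C₀ × (1/2)^4 = 14.77 × 0.06250 = 0.9231 mg/L
(0.9231 mg/L = 0.9231 mcg/mL)

0.923 mcg/mL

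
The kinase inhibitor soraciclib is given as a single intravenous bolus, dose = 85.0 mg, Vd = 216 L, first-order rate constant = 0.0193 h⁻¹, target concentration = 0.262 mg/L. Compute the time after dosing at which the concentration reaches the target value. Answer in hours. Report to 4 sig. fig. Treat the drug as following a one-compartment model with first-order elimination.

C₀ = Dose / Vd = 85.00 / 216 = 0.3935 mg/L
t = ln(C₀ / C) / k = ln(0.3935 / 0.262) / 0.01930
  = ln(1.502) / 0.01930 = 0.4068 / 0.01930 = 21.08 h

21.08 h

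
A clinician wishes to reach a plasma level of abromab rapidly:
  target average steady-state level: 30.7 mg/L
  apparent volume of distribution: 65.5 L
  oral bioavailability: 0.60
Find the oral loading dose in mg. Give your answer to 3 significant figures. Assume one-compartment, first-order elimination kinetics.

3350 mg

LD = Css × Vd / F = 30.7 × 65.5 / 0.60 = 3351 mg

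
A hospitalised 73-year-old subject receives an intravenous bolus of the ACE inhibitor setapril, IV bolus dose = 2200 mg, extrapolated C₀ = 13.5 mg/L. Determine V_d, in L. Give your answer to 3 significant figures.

163 L

Vd = Dose / C₀ = 2200 / 13.5 = 163.0 L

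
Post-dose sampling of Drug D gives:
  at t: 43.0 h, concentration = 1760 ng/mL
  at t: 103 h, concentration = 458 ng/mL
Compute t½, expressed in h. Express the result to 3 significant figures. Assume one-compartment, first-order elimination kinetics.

30.9 h

k = ln(C₁/C₂) / (t₂ − t₁) = ln(1760/458) / (103 − 43.0)
  = 1.346 / 60.00 = 0.02243 h⁻¹
t½ = ln2 / k = 0.693147 / 0.02243 = 30.90 h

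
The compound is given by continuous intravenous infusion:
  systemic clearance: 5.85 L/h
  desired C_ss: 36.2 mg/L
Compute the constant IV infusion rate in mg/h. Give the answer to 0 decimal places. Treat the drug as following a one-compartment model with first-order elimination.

212 mg/h

At steady state, infusion rate R₀ = Css × CL = 36.2 × 5.850 = 211.8 mg/h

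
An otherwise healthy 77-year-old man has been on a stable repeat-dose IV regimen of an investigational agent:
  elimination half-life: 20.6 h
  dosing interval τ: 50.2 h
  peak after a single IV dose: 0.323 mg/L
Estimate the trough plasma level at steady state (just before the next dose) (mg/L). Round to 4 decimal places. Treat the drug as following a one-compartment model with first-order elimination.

k = ln2 / t½ = 0.693147 / 20.6 = 0.03365 h⁻¹
e^(−kτ) = e^(−0.03365 × 50.2) = 0.1847
Accumulation ratio R = 1 / (1 − e^(−kτ)) = 1 / (1 − 0.1847) = 1.227
Steady-state trough = C₀ × R × e^(−kτ) = 0.323 × 1.227 × 0.1847 = 0.07320 mg/L

0.0732 mg/L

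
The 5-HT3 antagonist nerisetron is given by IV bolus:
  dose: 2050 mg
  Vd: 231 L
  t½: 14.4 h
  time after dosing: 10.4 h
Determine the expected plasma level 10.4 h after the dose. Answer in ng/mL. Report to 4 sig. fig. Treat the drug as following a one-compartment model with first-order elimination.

5379 ng/mL

C₀ = Dose / Vd = 2050 / 231 = 8.874 mg/L
k = ln2 / t½ = 0.693147 / 14.4 = 0.04814 h⁻¹
C = C₀ · e^(−k·t) = 8.874 × e^(−0.04814 × 10.4)
  = 8.874 × 0.6061 = 5.379 mg/L
Convert: 5.379 mg/L × 1000 = 5379 ng/mL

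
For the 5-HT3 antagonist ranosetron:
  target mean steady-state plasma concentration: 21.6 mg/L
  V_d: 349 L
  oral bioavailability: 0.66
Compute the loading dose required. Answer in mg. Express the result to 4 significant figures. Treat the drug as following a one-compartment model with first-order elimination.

11420 mg

LD = Css × Vd / F = 21.6 × 349 / 0.66 = 11420 mg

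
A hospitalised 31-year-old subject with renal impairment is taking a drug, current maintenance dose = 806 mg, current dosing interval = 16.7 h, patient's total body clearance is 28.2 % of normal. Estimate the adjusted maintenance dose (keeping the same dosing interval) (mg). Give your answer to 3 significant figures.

To keep the same average steady-state level, dosing rate must scale with clearance.
CL ratio = 28.2 / 100 = 0.2820
New dose (same interval) = 806 × 0.2820 = 227.3 mg

227 mg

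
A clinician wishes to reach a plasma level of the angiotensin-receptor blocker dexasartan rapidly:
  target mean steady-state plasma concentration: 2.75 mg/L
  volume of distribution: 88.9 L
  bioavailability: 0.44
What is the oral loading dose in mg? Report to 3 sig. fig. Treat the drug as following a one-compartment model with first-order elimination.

LD = Css × Vd / F = 2.75 × 88.9 / 0.44 = 555.6 mg

556 mg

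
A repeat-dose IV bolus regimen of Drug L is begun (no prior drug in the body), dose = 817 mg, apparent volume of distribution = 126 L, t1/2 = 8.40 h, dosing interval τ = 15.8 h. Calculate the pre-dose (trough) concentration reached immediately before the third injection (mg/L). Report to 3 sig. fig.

2.24 mg/L

C₀ per dose = Dose / Vd = 817 / 126 = 6.484 mg/L
k = ln2 / t½ = 0.693147 / 8.40 = 0.08252 h⁻¹
Fraction remaining after one interval: r = e^(−kτ) = e^(−0.08252 × 15.8) = 0.2715
Before dose 3, 2 doses have been given (aged 1τ, 2τ).
C_trough = C₀ × (r + r²) = 6.484 × (0.2715 + 0.07371) = 2.238 mg/L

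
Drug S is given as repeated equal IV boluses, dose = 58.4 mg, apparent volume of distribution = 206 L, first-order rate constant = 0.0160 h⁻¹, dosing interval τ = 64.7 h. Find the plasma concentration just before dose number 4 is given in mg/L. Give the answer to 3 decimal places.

C₀ per dose = Dose / Vd = 58.4 / 206 = 0.2835 mg/L
Fraction remaining after one interval: r = e^(−kτ) = e^(−0.01600 × 64.7) = 0.3552
Before dose 4, 3 doses have been given (aged 1τ, 2τ, 3τ).
C_trough = C₀ × (r + r² + … + r^3) = C₀ × r(1−r^3)/(1−r)
        = 0.2835 × 0.3552 × (1 − 0.04481) / (1 − 0.3552) = 0.1492 mg/L

0.149 mg/L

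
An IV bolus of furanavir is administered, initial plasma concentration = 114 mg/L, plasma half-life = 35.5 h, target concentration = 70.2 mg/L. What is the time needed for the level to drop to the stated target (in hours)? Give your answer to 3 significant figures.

k = ln2 / t½ = 0.693147 / 35.5 = 0.01953 h⁻¹
t = ln(C₀ / C) / k = ln(114.0 / 70.2) / 0.01953
  = ln(1.624) / 0.01953 = 0.4849 / 0.01953 = 24.83 h

24.8 h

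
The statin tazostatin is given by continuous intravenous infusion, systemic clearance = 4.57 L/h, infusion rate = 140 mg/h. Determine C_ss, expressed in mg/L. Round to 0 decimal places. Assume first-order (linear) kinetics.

At steady state Css = R₀ / CL = 140 / 4.570 = 30.63 mg/L

31 mg/L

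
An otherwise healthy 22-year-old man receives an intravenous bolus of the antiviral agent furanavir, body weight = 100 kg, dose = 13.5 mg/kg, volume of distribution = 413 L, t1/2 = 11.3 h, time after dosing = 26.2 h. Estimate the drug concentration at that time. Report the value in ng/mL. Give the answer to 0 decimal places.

Total dose = 13.5 × 100 = 1350 mg
C₀ = Dose / Vd = 1350 / 413 = 3.269 mg/L
k = ln2 / t½ = 0.693147 / 11.3 = 0.06134 h⁻¹
C = C₀ · e^(−k·t) = 3.269 × e^(−0.06134 × 26.2)
  = 3.269 × 0.2005 = 0.6554 mg/L
Convert: 0.6554 mg/L × 1000 = 655.4 ng/mL

655 ng/mL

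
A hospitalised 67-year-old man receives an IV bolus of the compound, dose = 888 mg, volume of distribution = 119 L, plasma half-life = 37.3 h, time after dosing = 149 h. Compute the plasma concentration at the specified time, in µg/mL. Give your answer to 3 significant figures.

C₀ = Dose / Vd = 888.0 / 119 = 7.462 mg/L
k = ln2 / t½ = 0.693147 / 37.3 = 0.01858 h⁻¹
C = C₀ · e^(−k·t) = 7.462 × e^(−0.01858 × 149)
  = 7.462 × 0.06276 = 0.4683 mg/L
(0.4683 mg/L = 0.4683 µg/mL)

0.468 µg/mL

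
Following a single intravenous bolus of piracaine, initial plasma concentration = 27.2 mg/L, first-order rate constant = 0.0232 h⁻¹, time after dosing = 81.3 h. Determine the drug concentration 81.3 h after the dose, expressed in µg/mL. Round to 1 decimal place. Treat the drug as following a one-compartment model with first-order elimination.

C = C₀ · e^(−k·t) = 27.20 × e^(−0.02320 × 81.3)
  = 27.20 × 0.1517 = 4.126 mg/L
(4.126 mg/L = 4.126 µg/mL)

4.1 µg/mL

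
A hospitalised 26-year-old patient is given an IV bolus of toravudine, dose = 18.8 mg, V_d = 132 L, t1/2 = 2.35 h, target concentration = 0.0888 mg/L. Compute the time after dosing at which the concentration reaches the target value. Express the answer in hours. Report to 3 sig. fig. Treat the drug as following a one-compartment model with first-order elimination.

1.60 h

C₀ = Dose / Vd = 18.80 / 132 = 0.1424 mg/L
k = ln2 / t½ = 0.693147 / 2.35 = 0.2950 h⁻¹
t = ln(C₀ / C) / k = ln(0.1424 / 0.0888) / 0.2950
  = ln(1.604) / 0.2950 = 0.4725 / 0.2950 = 1.602 h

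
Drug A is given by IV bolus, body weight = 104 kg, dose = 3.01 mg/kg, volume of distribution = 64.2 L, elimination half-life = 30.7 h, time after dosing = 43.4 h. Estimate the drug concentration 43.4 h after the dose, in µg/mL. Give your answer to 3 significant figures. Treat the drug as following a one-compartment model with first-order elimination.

Total dose = 3.01 × 104 = 313.0 mg
C₀ = Dose / Vd = 313.0 / 64.2 = 4.875 mg/L
k = ln2 / t½ = 0.693147 / 30.7 = 0.02258 h⁻¹
C = C₀ · e^(−k·t) = 4.875 × e^(−0.02258 × 43.4)
  = 4.875 × 0.3753 = 1.830 mg/L
(1.830 mg/L = 1.830 µg/mL)

1.83 µg/mL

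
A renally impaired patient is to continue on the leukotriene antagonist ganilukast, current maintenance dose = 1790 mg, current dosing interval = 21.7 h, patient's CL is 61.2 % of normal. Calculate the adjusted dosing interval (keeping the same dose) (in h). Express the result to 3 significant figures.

35.5 h

To keep the same average steady-state level, dosing rate must scale with clearance.
CL ratio = 61.2 / 100 = 0.6120
New interval (same dose) = 21.7 / 0.6120 = 35.46 h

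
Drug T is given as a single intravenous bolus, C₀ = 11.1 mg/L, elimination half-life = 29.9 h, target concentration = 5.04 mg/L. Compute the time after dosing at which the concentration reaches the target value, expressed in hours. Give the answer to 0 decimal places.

34 h

k = ln2 / t½ = 0.693147 / 29.9 = 0.02318 h⁻¹
t = ln(C₀ / C) / k = ln(11.10 / 5.04) / 0.02318
  = ln(2.202) / 0.02318 = 0.7894 / 0.02318 = 34.06 h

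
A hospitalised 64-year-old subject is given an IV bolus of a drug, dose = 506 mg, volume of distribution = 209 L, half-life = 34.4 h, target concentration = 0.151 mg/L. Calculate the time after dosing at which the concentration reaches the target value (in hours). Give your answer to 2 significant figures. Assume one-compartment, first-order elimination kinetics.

140 h

C₀ = Dose / Vd = 506.0 / 209 = 2.421 mg/L
k = ln2 / t½ = 0.693147 / 34.4 = 0.02015 h⁻¹
t = ln(C₀ / C) / k = ln(2.421 / 0.151) / 0.02015
  = ln(16.03) / 0.02015 = 2.774 / 0.02015 = 137.7 h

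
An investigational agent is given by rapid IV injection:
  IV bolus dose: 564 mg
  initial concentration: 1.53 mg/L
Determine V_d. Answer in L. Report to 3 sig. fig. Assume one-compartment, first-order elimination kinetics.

Vd = Dose / C₀ = 564.0 / 1.53 = 368.6 L

369 L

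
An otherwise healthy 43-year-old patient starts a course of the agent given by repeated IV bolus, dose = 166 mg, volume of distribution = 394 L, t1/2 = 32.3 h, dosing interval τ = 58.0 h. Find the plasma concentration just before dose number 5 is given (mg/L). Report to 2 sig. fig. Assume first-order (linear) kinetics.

0.17 mg/L

C₀ per dose = Dose / Vd = 166 / 394 = 0.4213 mg/L
k = ln2 / t½ = 0.693147 / 32.3 = 0.02146 h⁻¹
Fraction remaining after one interval: r = e^(−kτ) = e^(−0.02146 × 58.0) = 0.2880
Before dose 5, 4 doses have been given (aged 1τ, 2τ, 3τ, 4τ).
C_trough = C₀ × (r + r² + … + r^4) = C₀ × r(1−r^4)/(1−r)
        = 0.4213 × 0.2880 × (1 − 0.006880) / (1 − 0.2880) = 0.1692 mg/L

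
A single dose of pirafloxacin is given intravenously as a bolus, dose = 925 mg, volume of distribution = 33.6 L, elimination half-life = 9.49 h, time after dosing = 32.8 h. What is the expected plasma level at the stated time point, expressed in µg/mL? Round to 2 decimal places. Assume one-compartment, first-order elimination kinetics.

C₀ = Dose / Vd = 925.0 / 33.6 = 27.53 mg/L
k = ln2 / t½ = 0.693147 / 9.49 = 0.07304 h⁻¹
C = C₀ · e^(−k·t) = 27.53 × e^(−0.07304 × 32.8)
  = 27.53 × 0.09111 = 2.508 mg/L
(2.508 mg/L = 2.508 µg/mL)

2.51 µg/mL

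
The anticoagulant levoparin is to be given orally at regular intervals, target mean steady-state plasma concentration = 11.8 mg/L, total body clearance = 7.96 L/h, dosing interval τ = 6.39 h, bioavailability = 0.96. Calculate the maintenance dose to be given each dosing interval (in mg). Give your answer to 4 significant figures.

625.2 mg

At steady state, F × (Dose/τ) = Css × CL.
Dose = Css × CL × τ / F = 11.8 × 7.960 × 6.39 / 0.96 = 625.2 mg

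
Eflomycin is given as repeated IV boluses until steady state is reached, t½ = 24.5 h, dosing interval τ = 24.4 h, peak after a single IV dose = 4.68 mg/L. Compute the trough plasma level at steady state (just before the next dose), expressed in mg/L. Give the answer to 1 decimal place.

4.7 mg/L

k = ln2 / t½ = 0.693147 / 24.5 = 0.02829 h⁻¹
e^(−kτ) = e^(−0.02829 × 24.4) = 0.5014
Accumulation ratio R = 1 / (1 − e^(−kτ)) = 1 / (1 − 0.5014) = 2.006
Steady-state trough = C₀ × R × e^(−kτ) = 4.68 × 2.006 × 0.5014 = 4.707 mg/L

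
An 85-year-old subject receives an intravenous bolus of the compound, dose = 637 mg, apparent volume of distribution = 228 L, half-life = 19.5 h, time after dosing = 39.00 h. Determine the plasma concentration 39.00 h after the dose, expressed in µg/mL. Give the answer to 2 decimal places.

C₀ = Dose / Vd = 637.0 / 228 = 2.794 mg/L
k = ln2 / t½ = 0.693147 / 19.5 = 0.03555 h⁻¹
t / t½ = 39.00 / 19.5 = 2 half-lives
C = C₀ × (1/2)^2 = 2.794 × 0.2500 = 0.6985 mg/L
(0.6985 mg/L = 0.6985 µg/mL)

0.70 µg/mL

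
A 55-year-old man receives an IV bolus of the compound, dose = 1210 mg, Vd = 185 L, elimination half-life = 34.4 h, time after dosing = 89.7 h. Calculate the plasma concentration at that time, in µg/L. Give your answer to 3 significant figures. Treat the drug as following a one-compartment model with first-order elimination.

1070 µg/L

C₀ = Dose / Vd = 1210 / 185 = 6.541 mg/L
k = ln2 / t½ = 0.693147 / 34.4 = 0.02015 h⁻¹
C = C₀ · e^(−k·t) = 6.541 × e^(−0.02015 × 89.7)
  = 6.541 × 0.1641 = 1.073 mg/L
Convert: 1.073 mg/L × 1000 = 1073 µg/L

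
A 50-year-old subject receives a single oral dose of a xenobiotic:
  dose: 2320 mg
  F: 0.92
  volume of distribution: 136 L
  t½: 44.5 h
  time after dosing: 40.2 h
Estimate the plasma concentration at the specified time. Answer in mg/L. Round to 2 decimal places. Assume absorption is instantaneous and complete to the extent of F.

8.39 mg/L

Amount reaching circulation = F × Dose = 0.92 × 2320 = 2134 mg
C₀ = F·Dose / Vd = 2134 / 136 = 15.69 mg/L
k = ln2 / t½ = 0.693147 / 44.5 = 0.01558 h⁻¹
C = C₀ · e^(−k·t) = 15.69 × e^(−0.01558 × 40.2)
  = 15.69 × 0.5346 = 8.388 mg/L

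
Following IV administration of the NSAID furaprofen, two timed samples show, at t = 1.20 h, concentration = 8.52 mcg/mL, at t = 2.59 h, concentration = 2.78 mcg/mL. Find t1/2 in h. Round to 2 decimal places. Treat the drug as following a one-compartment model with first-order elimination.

k = ln(C₁/C₂) / (t₂ − t₁) = ln(8.52/2.78) / (2.59 − 1.20)
  = 1.120 / 1.390 = 0.8058 h⁻¹
t½ = ln2 / k = 0.693147 / 0.8058 = 0.8602 h

0.86 h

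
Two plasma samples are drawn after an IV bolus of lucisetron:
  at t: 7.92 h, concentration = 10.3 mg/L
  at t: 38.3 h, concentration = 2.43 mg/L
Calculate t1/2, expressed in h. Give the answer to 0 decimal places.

k = ln(C₁/C₂) / (t₂ − t₁) = ln(10.3/2.43) / (38.3 − 7.92)
  = 1.444 / 30.38 = 0.04753 h⁻¹
t½ = ln2 / k = 0.693147 / 0.04753 = 14.58 h

15 h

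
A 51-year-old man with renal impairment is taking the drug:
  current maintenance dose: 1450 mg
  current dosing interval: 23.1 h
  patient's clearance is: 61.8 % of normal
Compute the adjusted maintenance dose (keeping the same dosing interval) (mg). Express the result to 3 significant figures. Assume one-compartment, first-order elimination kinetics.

To keep the same average steady-state level, dosing rate must scale with clearance.
CL ratio = 61.8 / 100 = 0.6180
New dose (same interval) = 1450 × 0.6180 = 896.1 mg

896 mg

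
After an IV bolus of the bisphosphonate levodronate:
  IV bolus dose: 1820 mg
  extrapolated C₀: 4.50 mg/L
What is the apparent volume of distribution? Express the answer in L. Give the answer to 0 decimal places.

404 L

Vd = Dose / C₀ = 1820 / 4.50 = 404.4 L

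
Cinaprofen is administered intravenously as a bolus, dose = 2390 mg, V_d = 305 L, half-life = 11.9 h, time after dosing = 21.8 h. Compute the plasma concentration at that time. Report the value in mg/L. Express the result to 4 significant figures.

C₀ = Dose / Vd = 2390 / 305 = 7.836 mg/L
k = ln2 / t½ = 0.693147 / 11.9 = 0.05825 h⁻¹
C = C₀ · e^(−k·t) = 7.836 × e^(−0.05825 × 21.8)
  = 7.836 × 0.2809 = 2.201 mg/L

2.201 mg/L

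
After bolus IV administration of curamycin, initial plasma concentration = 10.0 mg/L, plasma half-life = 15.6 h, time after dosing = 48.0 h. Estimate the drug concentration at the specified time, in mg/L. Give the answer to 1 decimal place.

k = ln2 / t½ = 0.693147 / 15.6 = 0.04443 h⁻¹
C = C₀ · e^(−k·t) = 10.00 × e^(−0.04443 × 48.0)
  = 10.00 × 0.1185 = 1.185 mg/L

1.2 mg/L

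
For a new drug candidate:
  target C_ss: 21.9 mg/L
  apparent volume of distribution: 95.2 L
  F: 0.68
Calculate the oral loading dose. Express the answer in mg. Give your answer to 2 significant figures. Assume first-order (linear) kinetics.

3100 mg

LD = Css × Vd / F = 21.9 × 95.2 / 0.68 = 3066 mg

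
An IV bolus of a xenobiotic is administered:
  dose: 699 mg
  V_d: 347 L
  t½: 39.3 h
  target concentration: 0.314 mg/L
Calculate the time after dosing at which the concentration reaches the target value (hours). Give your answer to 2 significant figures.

C₀ = Dose / Vd = 699.0 / 347 = 2.014 mg/L
k = ln2 / t½ = 0.693147 / 39.3 = 0.01764 h⁻¹
t = ln(C₀ / C) / k = ln(2.014 / 0.314) / 0.01764
  = ln(6.414) / 0.01764 = 1.858 / 0.01764 = 105.3 h

110 h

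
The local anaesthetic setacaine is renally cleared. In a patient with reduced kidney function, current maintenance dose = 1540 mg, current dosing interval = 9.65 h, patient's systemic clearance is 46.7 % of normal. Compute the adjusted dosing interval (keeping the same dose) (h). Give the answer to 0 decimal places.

To keep the same average steady-state level, dosing rate must scale with clearance.
CL ratio = 46.7 / 100 = 0.4670
New interval (same dose) = 9.65 / 0.4670 = 20.66 h

21 h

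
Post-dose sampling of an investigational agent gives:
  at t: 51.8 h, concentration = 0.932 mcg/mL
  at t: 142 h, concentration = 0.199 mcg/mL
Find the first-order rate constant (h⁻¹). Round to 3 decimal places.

k = ln(C₁/C₂) / (t₂ − t₁) = ln(0.932/0.199) / (142 − 51.8)
  = 1.544 / 90.20 = 0.01712 h⁻¹

0.017 h⁻¹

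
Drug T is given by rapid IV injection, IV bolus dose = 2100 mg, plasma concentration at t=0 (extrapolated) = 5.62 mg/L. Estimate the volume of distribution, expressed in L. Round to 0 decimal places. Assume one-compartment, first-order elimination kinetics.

374 L

Vd = Dose / C₀ = 2100 / 5.62 = 373.7 L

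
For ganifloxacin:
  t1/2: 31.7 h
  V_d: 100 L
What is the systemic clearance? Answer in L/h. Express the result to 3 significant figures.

k = ln2 / t½ = 0.693147 / 31.7 = 0.02187 h⁻¹
CL = k × Vd = 0.02187 × 100 = 2.187 L/h

2.19 L/h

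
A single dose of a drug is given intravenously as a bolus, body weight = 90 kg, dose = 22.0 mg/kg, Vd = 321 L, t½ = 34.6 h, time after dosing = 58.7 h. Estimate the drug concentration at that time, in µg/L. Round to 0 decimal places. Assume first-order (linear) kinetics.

Total dose = 22.0 × 90 = 1980 mg
C₀ = Dose / Vd = 1980 / 321 = 6.168 mg/L
k = ln2 / t½ = 0.693147 / 34.6 = 0.02003 h⁻¹
C = C₀ · e^(−k·t) = 6.168 × e^(−0.02003 × 58.7)
  = 6.168 × 0.3086 = 1.903 mg/L
Convert: 1.903 mg/L × 1000 = 1903 µg/L

1903 µg/L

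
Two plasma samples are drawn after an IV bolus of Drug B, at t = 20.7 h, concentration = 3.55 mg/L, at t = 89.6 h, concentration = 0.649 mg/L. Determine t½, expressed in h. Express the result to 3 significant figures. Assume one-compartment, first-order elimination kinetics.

28.1 h

k = ln(C₁/C₂) / (t₂ − t₁) = ln(3.55/0.649) / (89.6 − 20.7)
  = 1.699 / 68.90 = 0.02466 h⁻¹
t½ = ln2 / k = 0.693147 / 0.02466 = 28.11 h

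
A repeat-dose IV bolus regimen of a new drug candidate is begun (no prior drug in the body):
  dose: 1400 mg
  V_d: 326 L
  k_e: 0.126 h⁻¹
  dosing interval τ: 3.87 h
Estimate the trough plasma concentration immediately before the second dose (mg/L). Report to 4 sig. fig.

2.637 mg/L

C₀ per dose = Dose / Vd = 1400 / 326 = 4.294 mg/L
Fraction remaining after one interval: r = e^(−kτ) = e^(−0.1260 × 3.87) = 0.6141
Before dose 2, 1 dose has been given (aged 1τ).
C_trough = C₀ × r = 4.294 × 0.6141 = 2.637 mg/L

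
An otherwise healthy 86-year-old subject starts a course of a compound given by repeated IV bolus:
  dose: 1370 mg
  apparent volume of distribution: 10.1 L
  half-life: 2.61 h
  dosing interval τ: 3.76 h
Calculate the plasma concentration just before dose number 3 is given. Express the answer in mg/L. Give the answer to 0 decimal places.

68 mg/L

C₀ per dose = Dose / Vd = 1370 / 10.1 = 135.6 mg/L
k = ln2 / t½ = 0.693147 / 2.61 = 0.2656 h⁻¹
Fraction remaining after one interval: r = e^(−kτ) = e^(−0.2656 × 3.76) = 0.3684
Before dose 3, 2 doses have been given (aged 1τ, 2τ).
C_trough = C₀ × (r + r²) = 135.6 × (0.3684 + 0.1357) = 68.36 mg/L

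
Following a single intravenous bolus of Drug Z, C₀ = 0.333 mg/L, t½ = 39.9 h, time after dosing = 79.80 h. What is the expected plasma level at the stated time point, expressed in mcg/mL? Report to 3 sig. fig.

0.0833 mcg/mL

k = ln2 / t½ = 0.693147 / 39.9 = 0.01737 h⁻¹
t / t½ = 79.80 / 39.9 = 2 half-lives
C = C₀ × (1/2)^2 = 0.3330 × 0.2500 = 0.08325 mg/L
(0.08325 mg/L = 0.08325 mcg/mL)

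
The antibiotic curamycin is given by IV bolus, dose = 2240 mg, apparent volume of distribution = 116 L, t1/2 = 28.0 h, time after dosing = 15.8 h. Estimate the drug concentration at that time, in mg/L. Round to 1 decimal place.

C₀ = Dose / Vd = 2240 / 116 = 19.31 mg/L
k = ln2 / t½ = 0.693147 / 28.0 = 0.02476 h⁻¹
C = C₀ · e^(−k·t) = 19.31 × e^(−0.02476 × 15.8)
  = 19.31 × 0.6762 = 13.06 mg/L

13.1 mg/L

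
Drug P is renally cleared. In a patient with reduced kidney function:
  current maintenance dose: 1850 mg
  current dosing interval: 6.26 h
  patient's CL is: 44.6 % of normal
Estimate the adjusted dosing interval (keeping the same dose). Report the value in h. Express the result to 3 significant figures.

To keep the same average steady-state level, dosing rate must scale with clearance.
CL ratio = 44.6 / 100 = 0.4460
New interval (same dose) = 6.26 / 0.4460 = 14.04 h

14.0 h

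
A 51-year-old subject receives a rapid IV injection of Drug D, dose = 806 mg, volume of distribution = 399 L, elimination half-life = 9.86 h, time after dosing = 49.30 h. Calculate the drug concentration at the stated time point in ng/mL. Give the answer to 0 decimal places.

63 ng/mL

C₀ = Dose / Vd = 806.0 / 399 = 2.020 mg/L
k = ln2 / t½ = 0.693147 / 9.86 = 0.07030 h⁻¹
t / t½ = 49.30 / 9.86 = 5 half-lives
C = C₀ × (1/2)^5 = 2.020 × 0.03125 = 0.06313 mg/L
Convert: 0.06313 mg/L × 1000 = 63.13 ng/mL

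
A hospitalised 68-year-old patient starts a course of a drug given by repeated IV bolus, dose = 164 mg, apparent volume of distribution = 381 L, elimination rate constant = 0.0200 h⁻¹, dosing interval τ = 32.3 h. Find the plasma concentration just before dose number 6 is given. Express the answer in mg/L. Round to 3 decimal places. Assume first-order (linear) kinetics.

0.455 mg/L

C₀ per dose = Dose / Vd = 164 / 381 = 0.4304 mg/L
Fraction remaining after one interval: r = e^(−kτ) = e^(−0.02000 × 32.3) = 0.5241
Before dose 6, 5 doses have been given (aged 1τ, 2τ, 3τ, 4τ, 5τ).
C_trough = C₀ × (r + r² + … + r^5) = C₀ × r(1−r^5)/(1−r)
        = 0.4304 × 0.5241 × (1 − 0.03954) / (1 − 0.5241) = 0.4553 mg/L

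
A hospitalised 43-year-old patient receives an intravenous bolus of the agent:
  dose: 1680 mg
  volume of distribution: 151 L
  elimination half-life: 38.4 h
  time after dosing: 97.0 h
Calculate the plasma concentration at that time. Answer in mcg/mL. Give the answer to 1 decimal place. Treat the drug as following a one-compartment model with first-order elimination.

C₀ = Dose / Vd = 1680 / 151 = 11.13 mg/L
k = ln2 / t½ = 0.693147 / 38.4 = 0.01805 h⁻¹
C = C₀ · e^(−k·t) = 11.13 × e^(−0.01805 × 97.0)
  = 11.13 × 0.1736 = 1.932 mg/L
(1.932 mg/L = 1.932 mcg/mL)

1.9 mcg/mL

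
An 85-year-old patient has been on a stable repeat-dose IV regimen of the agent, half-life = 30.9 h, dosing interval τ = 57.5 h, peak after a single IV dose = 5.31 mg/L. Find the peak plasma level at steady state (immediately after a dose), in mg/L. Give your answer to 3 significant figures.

7.33 mg/L

k = ln2 / t½ = 0.693147 / 30.9 = 0.02243 h⁻¹
e^(−kτ) = e^(−0.02243 × 57.5) = 0.2753
Accumulation ratio R = 1 / (1 − e^(−kτ)) = 1 / (1 − 0.2753) = 1.380
Steady-state peak = C₀ × R = 5.31 × 1.380 = 7.328 mg/L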